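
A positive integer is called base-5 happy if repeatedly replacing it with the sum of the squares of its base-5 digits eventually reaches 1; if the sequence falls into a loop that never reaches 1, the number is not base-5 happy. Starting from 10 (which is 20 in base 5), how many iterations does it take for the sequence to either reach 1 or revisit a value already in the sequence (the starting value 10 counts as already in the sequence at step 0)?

3

10 = (2,0)_5 → 2² + 0² = 4 + 0 = 4
4 = (4)_5 → 4² = 16
16 = (3,1)_5 → 3² + 1² = 9 + 1 = 10  — 10 repeats.
That took 3 steps.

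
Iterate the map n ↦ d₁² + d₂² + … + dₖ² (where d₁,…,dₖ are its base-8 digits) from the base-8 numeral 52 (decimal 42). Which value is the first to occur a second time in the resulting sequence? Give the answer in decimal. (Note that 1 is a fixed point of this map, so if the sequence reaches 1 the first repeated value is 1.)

20

42 = (5,2)_8 → 29
29 = (3,5)_8 → 34
34 = (4,2)_8 → 20
20 = (2,4)_8 → 20  — 20 already appeared earlier.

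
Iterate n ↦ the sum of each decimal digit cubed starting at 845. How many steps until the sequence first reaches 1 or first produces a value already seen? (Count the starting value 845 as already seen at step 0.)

845 → 8³ + 4³ + 5³ = 512 + 64 + 125 = 701
701 → 7³ + 0³ + 1³ = 343 + 0 + 1 = 344
344 → 3³ + 4³ + 4³ = 27 + 64 + 64 = 155
155 → 1³ + 5³ + 5³ = 1 + 125 + 125 = 251
251 → 2³ + 5³ + 1³ = 8 + 125 + 1 = 134
134 → 1³ + 3³ + 4³ = 1 + 27 + 64 = 92
92 → 9³ + 2³ = 729 + 8 = 737
737 → 7³ + 3³ + 7³ = 343 + 27 + 343 = 713
713 → 7³ + 1³ + 3³ = 343 + 1 + 27 = 371
371 → 3³ + 7³ + 1³ = 27 + 343 + 1 = 371  — 371 repeats.
That took 10 steps.

10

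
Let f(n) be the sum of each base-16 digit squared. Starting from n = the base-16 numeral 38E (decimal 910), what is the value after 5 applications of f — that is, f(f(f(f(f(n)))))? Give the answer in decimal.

910 = (3,8,14)_16 → 3² + 8² + 14² = 269
269 = (1,0,13)_16 → 1² + 0² + 13² = 170
170 = (10,10)_16 → 10² + 10² = 200
200 = (12,8)_16 → 12² + 8² = 208
208 = (13,0)_16 → 13² + 0² = 169

169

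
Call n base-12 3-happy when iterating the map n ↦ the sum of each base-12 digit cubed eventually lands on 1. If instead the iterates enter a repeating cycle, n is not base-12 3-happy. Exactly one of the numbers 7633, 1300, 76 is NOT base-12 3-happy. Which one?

1300

7633: 7633 → 190 → 1028 → 856 → 1520 → 1728 → 1  — reaches 1 (base-12 3-happy)
1300: 1300 → 793 → 342 → 288 → 8 → 512 → 755 → 1464 → 1008 → 343 → 415 → 1351 → 1136 → 1855 → 1344 → 793  — repeats 793 (not base-12 3-happy)
76: 76 → 280 → 1396 → 1305 → 1458 → 1217 → 762 → 368 → 736 → 190 → 1028 → 856 → 1520 → 1728 → 1  — reaches 1 (base-12 3-happy)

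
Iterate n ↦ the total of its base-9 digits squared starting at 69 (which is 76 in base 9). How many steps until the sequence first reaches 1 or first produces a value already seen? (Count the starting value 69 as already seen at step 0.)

6

69 = (7,6)_9 → 7² + 6² = 49 + 36 = 85
85 = (1,0,4)_9 → 1² + 0² + 4² = 1 + 0 + 16 = 17
17 = (1,8)_9 → 1² + 8² = 1 + 64 = 65
65 = (7,2)_9 → 7² + 2² = 49 + 4 = 53
53 = (5,8)_9 → 5² + 8² = 25 + 64 = 89
89 = (1,0,8)_9 → 1² + 0² + 8² = 1 + 0 + 64 = 65  — 65 repeats.
That took 6 steps.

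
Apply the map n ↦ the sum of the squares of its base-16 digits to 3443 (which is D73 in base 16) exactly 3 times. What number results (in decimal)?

3443 = (13,7,3)_16 → 13² + 7² + 3² = 169 + 49 + 9 = 227
227 = (14,3)_16 → 14² + 3² = 196 + 9 = 205
205 = (12,13)_16 → 12² + 13² = 144 + 169 = 313

313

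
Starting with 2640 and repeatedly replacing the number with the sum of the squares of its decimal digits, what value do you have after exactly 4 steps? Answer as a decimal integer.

2640 → 2² + 6² + 4² + 0² = 56
56 → 5² + 6² = 61
61 → 6² + 1² = 37
37 → 3² + 7² = 58

58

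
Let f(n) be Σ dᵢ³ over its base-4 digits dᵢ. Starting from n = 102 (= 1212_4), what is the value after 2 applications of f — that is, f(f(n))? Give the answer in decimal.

102 = (1,2,1,2)_4 → 1³ + 2³ + 1³ + 2³ = 18
18 = (1,0,2)_4 → 1³ + 0³ + 2³ = 9

9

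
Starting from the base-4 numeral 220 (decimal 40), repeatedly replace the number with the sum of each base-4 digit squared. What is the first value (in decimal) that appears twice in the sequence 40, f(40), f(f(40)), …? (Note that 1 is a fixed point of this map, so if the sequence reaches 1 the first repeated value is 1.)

1

40 = (2,2,0)_4 → 2² + 2² + 0² = 4 + 4 + 0 = 8
8 = (2,0)_4 → 2² + 0² = 4 + 0 = 4
4 = (1,0)_4 → 1² + 0² = 1 + 0 = 1  — reached the fixed point 1.
1 → 1, so 1 is the first repeated value.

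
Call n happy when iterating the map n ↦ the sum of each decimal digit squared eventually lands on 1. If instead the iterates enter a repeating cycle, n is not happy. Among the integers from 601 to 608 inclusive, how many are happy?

1

601: 601 → 37 → 58 → 89 → 145 → 42 → 20 → 4 → 16 → 37  — not happy
602: 602 → 40 → 16 → 37 → 58 → 89 → 145 → 42 → 20 → 4 → 16  — not happy
603: 603 → 45 → 41 → 17 → 50 → 25 → 29 → 85 → 89 → 145 → 42 → 20 → 4 → 16 → 37 → 58 → 89  — not happy
604: 604 → 52 → 29 → 85 → 89 → 145 → 42 → 20 → 4 → 16 → 37 → 58 → 89  — not happy
605: 605 → 61 → 37 → 58 → 89 → 145 → 42 → 20 → 4 → 16 → 37  — not happy
606: 606 → 72 → 53 → 34 → 25 → 29 → 85 → 89 → 145 → 42 → 20 → 4 → 16 → 37 → 58 → 89  — not happy
607: 607 → 85 → 89 → 145 → 42 → 20 → 4 → 16 → 37 → 58 → 89  — not happy
608: 608 → 100 → 1  — happy
happy: 608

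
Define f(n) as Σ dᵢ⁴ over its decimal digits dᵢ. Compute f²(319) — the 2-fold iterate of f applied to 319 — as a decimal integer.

2929

319 → 6643
6643 → 2929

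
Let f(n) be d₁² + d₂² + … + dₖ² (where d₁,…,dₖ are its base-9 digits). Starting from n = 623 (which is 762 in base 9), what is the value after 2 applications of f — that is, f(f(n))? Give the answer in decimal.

65

623 = (7,6,2)_9 → 7² + 6² + 2² = 49 + 36 + 4 = 89
89 = (1,0,8)_9 → 1² + 0² + 8² = 1 + 0 + 64 = 65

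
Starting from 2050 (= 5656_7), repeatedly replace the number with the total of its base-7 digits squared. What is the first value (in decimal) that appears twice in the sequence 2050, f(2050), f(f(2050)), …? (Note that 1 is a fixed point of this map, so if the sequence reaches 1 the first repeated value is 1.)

2050 = (5,6,5,6)_7 → 5² + 6² + 5² + 6² = 122
122 = (2,3,3)_7 → 2² + 3² + 3² = 22
22 = (3,1)_7 → 3² + 1² = 10
10 = (1,3)_7 → 1² + 3² = 10  — 10 already appeared earlier.

10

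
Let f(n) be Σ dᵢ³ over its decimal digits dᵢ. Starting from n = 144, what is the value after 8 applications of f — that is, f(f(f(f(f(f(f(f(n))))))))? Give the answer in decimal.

144 → 1³ + 4³ + 4³ = 1 + 64 + 64 = 129
129 → 1³ + 2³ + 9³ = 1 + 8 + 729 = 738
738 → 7³ + 3³ + 8³ = 343 + 27 + 512 = 882
882 → 8³ + 8³ + 2³ = 512 + 512 + 8 = 1032
1032 → 1³ + 0³ + 3³ + 2³ = 1 + 0 + 27 + 8 = 36
36 → 3³ + 6³ = 27 + 216 = 243
243 → 2³ + 4³ + 3³ = 8 + 64 + 27 = 99
99 → 9³ + 9³ = 729 + 729 = 1458

1458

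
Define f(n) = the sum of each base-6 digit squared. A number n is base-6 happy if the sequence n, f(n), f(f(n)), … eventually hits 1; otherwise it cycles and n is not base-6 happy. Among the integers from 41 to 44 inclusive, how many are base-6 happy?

1

41: 41 → 26 → 20 → 13 → 5 → 25 → 17 → 29 → 41  (repeats 41)
42: 42 → 2 → 4 → 16 → 20 → 13 → 5 → 25 → 17 → 29 → 41 → 26 → 20  (repeats 20)
43: 43 → 3 → 9 → 10 → 17 → 29 → 41 → 26 → 20 → 13 → 5 → 25 → 17  (repeats 17)
44: 44 → 6 → 1  (reaches 1)
base-6 happy: 44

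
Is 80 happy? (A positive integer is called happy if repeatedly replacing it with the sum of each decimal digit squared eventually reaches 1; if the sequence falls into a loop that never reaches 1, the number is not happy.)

not happy

80 → 8² + 0² = 64 + 0 = 64
64 → 6² + 4² = 36 + 16 = 52
52 → 5² + 2² = 25 + 4 = 29
29 → 2² + 9² = 4 + 81 = 85
85 → 8² + 5² = 64 + 25 = 89
89 → 8² + 9² = 64 + 81 = 145
145 → 1² + 4² + 5² = 1 + 16 + 25 = 42
42 → 4² + 2² = 16 + 4 = 20
20 → 2² + 0² = 4 + 0 = 4
4 → 4² = 16
16 → 1² + 6² = 1 + 36 = 37
37 → 3² + 7² = 9 + 49 = 58
58 → 5² + 8² = 25 + 64 = 89  — 89 already seen; the sequence cycles without reaching 1.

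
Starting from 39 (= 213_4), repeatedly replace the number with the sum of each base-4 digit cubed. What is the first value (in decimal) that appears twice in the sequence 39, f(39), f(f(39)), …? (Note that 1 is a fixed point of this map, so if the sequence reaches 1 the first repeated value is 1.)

39 = (2,1,3)_4 → 2³ + 1³ + 3³ = 8 + 1 + 27 = 36
36 = (2,1,0)_4 → 2³ + 1³ + 0³ = 8 + 1 + 0 = 9
9 = (2,1)_4 → 2³ + 1³ = 8 + 1 = 9  — 9 already appeared earlier.

9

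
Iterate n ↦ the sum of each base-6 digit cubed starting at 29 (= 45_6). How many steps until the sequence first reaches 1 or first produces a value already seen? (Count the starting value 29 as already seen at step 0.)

9

29 = (4,5)_6 → 4³ + 5³ = 64 + 125 = 189
189 = (5,1,3)_6 → 5³ + 1³ + 3³ = 125 + 1 + 27 = 153
153 = (4,1,3)_6 → 4³ + 1³ + 3³ = 64 + 1 + 27 = 92
92 = (2,3,2)_6 → 2³ + 3³ + 2³ = 8 + 27 + 8 = 43
43 = (1,1,1)_6 → 1³ + 1³ + 1³ = 1 + 1 + 1 = 3
3 = (3)_6 → 3³ = 27
27 = (4,3)_6 → 4³ + 3³ = 64 + 27 = 91
91 = (2,3,1)_6 → 2³ + 3³ + 1³ = 8 + 27 + 1 = 36
36 = (1,0,0)_6 → 1³ + 0³ + 0³ = 1 + 0 + 0 = 1  — reached 1.
That took 9 steps.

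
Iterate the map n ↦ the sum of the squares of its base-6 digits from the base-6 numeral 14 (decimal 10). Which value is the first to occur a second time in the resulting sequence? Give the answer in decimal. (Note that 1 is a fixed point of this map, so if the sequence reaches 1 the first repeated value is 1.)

17

10 = (1,4)_6 → 1² + 4² = 17
17 = (2,5)_6 → 2² + 5² = 29
29 = (4,5)_6 → 4² + 5² = 41
41 = (1,0,5)_6 → 1² + 0² + 5² = 26
26 = (4,2)_6 → 4² + 2² = 20
20 = (3,2)_6 → 3² + 2² = 13
13 = (2,1)_6 → 2² + 1² = 5
5 = (5)_6 → 5² = 25
25 = (4,1)_6 → 4² + 1² = 17  — 17 already appeared earlier.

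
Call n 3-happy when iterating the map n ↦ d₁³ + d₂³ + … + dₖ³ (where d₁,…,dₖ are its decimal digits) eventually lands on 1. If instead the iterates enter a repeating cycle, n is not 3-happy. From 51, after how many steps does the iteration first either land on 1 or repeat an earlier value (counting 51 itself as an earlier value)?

51 → 5³ + 1³ = 125 + 1 = 126
126 → 1³ + 2³ + 6³ = 1 + 8 + 216 = 225
225 → 2³ + 2³ + 5³ = 8 + 8 + 125 = 141
141 → 1³ + 4³ + 1³ = 1 + 64 + 1 = 66
66 → 6³ + 6³ = 216 + 216 = 432
432 → 4³ + 3³ + 2³ = 64 + 27 + 8 = 99
99 → 9³ + 9³ = 729 + 729 = 1458
1458 → 1³ + 4³ + 5³ + 8³ = 1 + 64 + 125 + 512 = 702
702 → 7³ + 0³ + 2³ = 343 + 0 + 8 = 351
351 → 3³ + 5³ + 1³ = 27 + 125 + 1 = 153
153 → 1³ + 5³ + 3³ = 1 + 125 + 27 = 153  — 153 repeats.
That took 11 steps.

11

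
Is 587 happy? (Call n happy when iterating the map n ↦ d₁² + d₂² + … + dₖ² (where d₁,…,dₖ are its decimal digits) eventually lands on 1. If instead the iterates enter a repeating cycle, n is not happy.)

not happy

587 → 5² + 8² + 7² = 138
138 → 1² + 3² + 8² = 74
74 → 7² + 4² = 65
65 → 6² + 5² = 61
61 → 6² + 1² = 37
37 → 3² + 7² = 58
58 → 5² + 8² = 89
89 → 8² + 9² = 145
145 → 1² + 4² + 5² = 42
42 → 4² + 2² = 20
20 → 2² + 0² = 4
4 → 4² = 16
16 → 1² + 6² = 37  — 37 already seen; the sequence cycles without reaching 1.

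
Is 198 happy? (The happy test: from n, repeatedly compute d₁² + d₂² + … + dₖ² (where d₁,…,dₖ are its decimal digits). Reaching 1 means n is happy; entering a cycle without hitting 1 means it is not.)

198 → 1² + 9² + 8² = 1 + 81 + 64 = 146
146 → 1² + 4² + 6² = 1 + 16 + 36 = 53
53 → 5² + 3² = 25 + 9 = 34
34 → 3² + 4² = 9 + 16 = 25
25 → 2² + 5² = 4 + 25 = 29
29 → 2² + 9² = 4 + 81 = 85
85 → 8² + 5² = 64 + 25 = 89
89 → 8² + 9² = 64 + 81 = 145
145 → 1² + 4² + 5² = 1 + 16 + 25 = 42
42 → 4² + 2² = 16 + 4 = 20
20 → 2² + 0² = 4 + 0 = 4
4 → 4² = 16
16 → 1² + 6² = 1 + 36 = 37
37 → 3² + 7² = 9 + 49 = 58
58 → 5² + 8² = 25 + 64 = 89  — 89 already seen; the sequence cycles without reaching 1.

not happy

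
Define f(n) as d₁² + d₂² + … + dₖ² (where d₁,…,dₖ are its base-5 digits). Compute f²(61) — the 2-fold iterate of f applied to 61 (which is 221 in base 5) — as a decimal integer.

61 = (2,2,1)_5 → 2² + 2² + 1² = 4 + 4 + 1 = 9
9 = (1,4)_5 → 1² + 4² = 1 + 16 = 17

17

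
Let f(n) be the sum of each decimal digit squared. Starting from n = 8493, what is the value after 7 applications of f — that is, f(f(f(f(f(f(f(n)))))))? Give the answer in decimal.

8493 → 8² + 4² + 9² + 3² = 64 + 16 + 81 + 9 = 170
170 → 1² + 7² + 0² = 1 + 49 + 0 = 50
50 → 5² + 0² = 25 + 0 = 25
25 → 2² + 5² = 4 + 25 = 29
29 → 2² + 9² = 4 + 81 = 85
85 → 8² + 5² = 64 + 25 = 89
89 → 8² + 9² = 64 + 81 = 145

145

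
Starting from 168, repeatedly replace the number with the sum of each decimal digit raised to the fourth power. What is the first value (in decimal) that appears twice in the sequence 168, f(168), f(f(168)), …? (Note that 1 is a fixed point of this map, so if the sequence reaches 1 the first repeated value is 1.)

13139

168 → 1⁴ + 6⁴ + 8⁴ = 5393
5393 → 5⁴ + 3⁴ + 9⁴ + 3⁴ = 7348
7348 → 7⁴ + 3⁴ + 4⁴ + 8⁴ = 6834
6834 → 6⁴ + 8⁴ + 3⁴ + 4⁴ = 5729
5729 → 5⁴ + 7⁴ + 2⁴ + 9⁴ = 9603
9603 → 9⁴ + 6⁴ + 0⁴ + 3⁴ = 7938
7938 → 7⁴ + 9⁴ + 3⁴ + 8⁴ = 13139
13139 → 1⁴ + 3⁴ + 1⁴ + 3⁴ + 9⁴ = 6725
6725 → 6⁴ + 7⁴ + 2⁴ + 5⁴ = 4338
4338 → 4⁴ + 3⁴ + 3⁴ + 8⁴ = 4514
4514 → 4⁴ + 5⁴ + 1⁴ + 4⁴ = 1138
1138 → 1⁴ + 1⁴ + 3⁴ + 8⁴ = 4179
4179 → 4⁴ + 1⁴ + 7⁴ + 9⁴ = 9219
9219 → 9⁴ + 2⁴ + 1⁴ + 9⁴ = 13139  — 13139 already appeared earlier.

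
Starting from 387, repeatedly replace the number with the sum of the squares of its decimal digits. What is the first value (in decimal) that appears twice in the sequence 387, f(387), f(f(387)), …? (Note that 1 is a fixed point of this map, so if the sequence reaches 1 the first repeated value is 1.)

37

387 → 122
122 → 9
9 → 81
81 → 65
65 → 61
61 → 37
37 → 58
58 → 89
89 → 145
145 → 42
42 → 20
20 → 4
4 → 16
16 → 37  — 37 already appeared earlier.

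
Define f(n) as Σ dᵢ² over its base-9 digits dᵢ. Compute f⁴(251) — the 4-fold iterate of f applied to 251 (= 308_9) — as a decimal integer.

251 = (3,0,8)_9 → 73
73 = (8,1)_9 → 65
65 = (7,2)_9 → 53
53 = (5,8)_9 → 89

89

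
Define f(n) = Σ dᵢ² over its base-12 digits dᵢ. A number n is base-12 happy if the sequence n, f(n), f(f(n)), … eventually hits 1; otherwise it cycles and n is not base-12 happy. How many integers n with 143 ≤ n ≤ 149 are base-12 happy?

143: 143 → 242 → 69 → 106 → 164 → 66 → 61 → 26 → 8 → 64 → 41 → 34 → 104 → 128 → 164  — not base-12 happy
144: 144 → 1  — base-12 happy
145: 145 → 2 → 4 → 16 → 17 → 26 → 8 → 64 → 41 → 34 → 104 → 128 → 164 → 66 → 61 → 26  — not base-12 happy
146: 146 → 5 → 25 → 5  — not base-12 happy
147: 147 → 10 → 100 → 80 → 100  — not base-12 happy
148: 148 → 17 → 26 → 8 → 64 → 41 → 34 → 104 → 128 → 164 → 66 → 61 → 26  — not base-12 happy
149: 149 → 26 → 8 → 64 → 41 → 34 → 104 → 128 → 164 → 66 → 61 → 26  — not base-12 happy
base-12 happy: 144

1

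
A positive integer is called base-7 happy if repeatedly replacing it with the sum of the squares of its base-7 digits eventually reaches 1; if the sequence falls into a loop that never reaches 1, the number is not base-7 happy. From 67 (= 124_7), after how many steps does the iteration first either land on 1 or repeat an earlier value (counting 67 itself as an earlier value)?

67 = (1,2,4)_7 → 21
21 = (3,0)_7 → 9
9 = (1,2)_7 → 5
5 = (5)_7 → 25
25 = (3,4)_7 → 25  — 25 repeats.
That took 5 steps.

5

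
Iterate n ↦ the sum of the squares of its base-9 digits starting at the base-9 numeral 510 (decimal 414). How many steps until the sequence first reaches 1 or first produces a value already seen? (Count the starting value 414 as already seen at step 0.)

414 = (5,1,0)_9 → 5² + 1² + 0² = 25 + 1 + 0 = 26
26 = (2,8)_9 → 2² + 8² = 4 + 64 = 68
68 = (7,5)_9 → 7² + 5² = 49 + 25 = 74
74 = (8,2)_9 → 8² + 2² = 64 + 4 = 68  — 68 repeats.
That took 4 steps.

4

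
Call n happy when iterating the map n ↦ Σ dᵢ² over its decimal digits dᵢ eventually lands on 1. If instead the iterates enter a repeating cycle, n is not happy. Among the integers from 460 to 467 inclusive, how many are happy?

1

460: 460 → 52 → 29 → 85 → 89 → 145 → 42 → 20 → 4 → 16 → 37 → 58 → 89  — not happy
461: 461 → 53 → 34 → 25 → 29 → 85 → 89 → 145 → 42 → 20 → 4 → 16 → 37 → 58 → 89  — not happy
462: 462 → 56 → 61 → 37 → 58 → 89 → 145 → 42 → 20 → 4 → 16 → 37  — not happy
463: 463 → 61 → 37 → 58 → 89 → 145 → 42 → 20 → 4 → 16 → 37  — not happy
464: 464 → 68 → 100 → 1  — happy
465: 465 → 77 → 98 → 145 → 42 → 20 → 4 → 16 → 37 → 58 → 89 → 145  — not happy
466: 466 → 88 → 128 → 69 → 117 → 51 → 26 → 40 → 16 → 37 → 58 → 89 → 145 → 42 → 20 → 4 → 16  — not happy
467: 467 → 101 → 2 → 4 → 16 → 37 → 58 → 89 → 145 → 42 → 20 → 4  — not happy
happy: 464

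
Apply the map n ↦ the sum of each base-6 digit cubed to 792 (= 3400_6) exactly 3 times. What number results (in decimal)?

792 = (3,4,0,0)_6 → 3³ + 4³ + 0³ + 0³ = 27 + 64 + 0 + 0 = 91
91 = (2,3,1)_6 → 2³ + 3³ + 1³ = 8 + 27 + 1 = 36
36 = (1,0,0)_6 → 1³ + 0³ + 0³ = 1 + 0 + 0 = 1

1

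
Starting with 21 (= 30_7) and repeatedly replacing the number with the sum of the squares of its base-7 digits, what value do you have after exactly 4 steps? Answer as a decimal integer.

25

21 = (3,0)_7 → 3² + 0² = 9
9 = (1,2)_7 → 1² + 2² = 5
5 = (5)_7 → 5² = 25
25 = (3,4)_7 → 3² + 4² = 25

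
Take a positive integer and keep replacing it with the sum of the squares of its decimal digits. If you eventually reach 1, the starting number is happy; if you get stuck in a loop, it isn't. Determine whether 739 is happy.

739 → 7² + 3² + 9² = 49 + 9 + 81 = 139
139 → 1² + 3² + 9² = 1 + 9 + 81 = 91
91 → 9² + 1² = 81 + 1 = 82
82 → 8² + 2² = 64 + 4 = 68
68 → 6² + 8² = 36 + 64 = 100
100 → 1² + 0² + 0² = 1 + 0 + 0 = 1  — reached 1.

happy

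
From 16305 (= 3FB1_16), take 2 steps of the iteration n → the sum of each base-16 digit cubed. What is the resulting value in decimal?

3096

16305 = (3,15,11,1)_16 → 3³ + 15³ + 11³ + 1³ = 27 + 3375 + 1331 + 1 = 4734
4734 = (1,2,7,14)_16 → 1³ + 2³ + 7³ + 14³ = 1 + 8 + 343 + 2744 = 3096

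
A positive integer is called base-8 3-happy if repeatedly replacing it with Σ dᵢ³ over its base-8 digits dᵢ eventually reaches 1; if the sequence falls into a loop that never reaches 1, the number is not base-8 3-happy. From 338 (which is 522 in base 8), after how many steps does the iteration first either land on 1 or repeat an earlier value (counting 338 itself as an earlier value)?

338 = (5,2,2)_8 → 5³ + 2³ + 2³ = 141
141 = (2,1,5)_8 → 2³ + 1³ + 5³ = 134
134 = (2,0,6)_8 → 2³ + 0³ + 6³ = 224
224 = (3,4,0)_8 → 3³ + 4³ + 0³ = 91
91 = (1,3,3)_8 → 1³ + 3³ + 3³ = 55
55 = (6,7)_8 → 6³ + 7³ = 559
559 = (1,0,5,7)_8 → 1³ + 0³ + 5³ + 7³ = 469
469 = (7,2,5)_8 → 7³ + 2³ + 5³ = 476
476 = (7,3,4)_8 → 7³ + 3³ + 4³ = 434
434 = (6,6,2)_8 → 6³ + 6³ + 2³ = 440
440 = (6,7,0)_8 → 6³ + 7³ + 0³ = 559  — 559 repeats.
That took 11 steps.

11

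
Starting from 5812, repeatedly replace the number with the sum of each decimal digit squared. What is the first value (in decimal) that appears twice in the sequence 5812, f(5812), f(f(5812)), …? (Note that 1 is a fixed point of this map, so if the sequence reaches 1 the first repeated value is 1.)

1

5812 → 5² + 8² + 1² + 2² = 25 + 64 + 1 + 4 = 94
94 → 9² + 4² = 81 + 16 = 97
97 → 9² + 7² = 81 + 49 = 130
130 → 1² + 3² + 0² = 1 + 9 + 0 = 10
10 → 1² + 0² = 1 + 0 = 1  — reached the fixed point 1.
1 → 1, so 1 is the first repeated value.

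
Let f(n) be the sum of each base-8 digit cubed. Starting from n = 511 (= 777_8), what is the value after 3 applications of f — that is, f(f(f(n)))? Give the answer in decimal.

133

511 = (7,7,7)_8 → 7³ + 7³ + 7³ = 343 + 343 + 343 = 1029
1029 = (2,0,0,5)_8 → 2³ + 0³ + 0³ + 5³ = 8 + 0 + 0 + 125 = 133
133 = (2,0,5)_8 → 2³ + 0³ + 5³ = 8 + 0 + 125 = 133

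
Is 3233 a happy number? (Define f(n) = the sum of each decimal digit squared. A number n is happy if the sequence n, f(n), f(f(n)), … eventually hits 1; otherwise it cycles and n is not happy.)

3233 → 3² + 2² + 3² + 3² = 9 + 4 + 9 + 9 = 31
31 → 3² + 1² = 9 + 1 = 10
10 → 1² + 0² = 1 + 0 = 1  — reached 1.

happy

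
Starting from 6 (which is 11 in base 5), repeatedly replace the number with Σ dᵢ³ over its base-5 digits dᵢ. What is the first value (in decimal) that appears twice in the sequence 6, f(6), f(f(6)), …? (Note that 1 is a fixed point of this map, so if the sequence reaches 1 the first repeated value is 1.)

28

6 = (1,1)_5 → 1³ + 1³ = 2
2 = (2)_5 → 2³ = 8
8 = (1,3)_5 → 1³ + 3³ = 28
28 = (1,0,3)_5 → 1³ + 0³ + 3³ = 28  — 28 already appeared earlier.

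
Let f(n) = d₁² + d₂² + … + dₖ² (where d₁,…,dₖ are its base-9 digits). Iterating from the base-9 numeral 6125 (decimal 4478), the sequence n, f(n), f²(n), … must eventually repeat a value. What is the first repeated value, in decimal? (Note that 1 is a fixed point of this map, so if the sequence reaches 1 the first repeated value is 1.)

74

4478 = (6,1,2,5)_9 → 66
66 = (7,3)_9 → 58
58 = (6,4)_9 → 52
52 = (5,7)_9 → 74
74 = (8,2)_9 → 68
68 = (7,5)_9 → 74  — 74 already appeared earlier.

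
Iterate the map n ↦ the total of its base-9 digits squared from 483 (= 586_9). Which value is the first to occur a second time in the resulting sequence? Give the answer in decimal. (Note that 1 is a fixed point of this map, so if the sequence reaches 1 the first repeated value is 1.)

483 = (5,8,6)_9 → 5² + 8² + 6² = 25 + 64 + 36 = 125
125 = (1,4,8)_9 → 1² + 4² + 8² = 1 + 16 + 64 = 81
81 = (1,0,0)_9 → 1² + 0² + 0² = 1 + 0 + 0 = 1  — reached the fixed point 1.
1 → 1, so 1 is the first repeated value.

1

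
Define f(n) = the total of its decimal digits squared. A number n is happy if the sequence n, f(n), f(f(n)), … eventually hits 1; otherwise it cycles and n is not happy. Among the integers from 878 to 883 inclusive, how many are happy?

1

878: 878 → 177 → 99 → 162 → 41 → 17 → 50 → 25 → 29 → 85 → 89 → 145 → 42 → 20 → 4 → 16 → 37 → 58 → 89  — not happy
879: 879 → 194 → 98 → 145 → 42 → 20 → 4 → 16 → 37 → 58 → 89 → 145  — not happy
880: 880 → 128 → 69 → 117 → 51 → 26 → 40 → 16 → 37 → 58 → 89 → 145 → 42 → 20 → 4 → 16  — not happy
881: 881 → 129 → 86 → 100 → 1  — happy
882: 882 → 132 → 14 → 17 → 50 → 25 → 29 → 85 → 89 → 145 → 42 → 20 → 4 → 16 → 37 → 58 → 89  — not happy
883: 883 → 137 → 59 → 106 → 37 → 58 → 89 → 145 → 42 → 20 → 4 → 16 → 37  — not happy
happy: 881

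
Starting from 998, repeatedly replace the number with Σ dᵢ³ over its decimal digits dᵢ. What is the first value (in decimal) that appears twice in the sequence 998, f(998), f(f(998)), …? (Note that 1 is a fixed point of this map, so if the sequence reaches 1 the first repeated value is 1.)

371

998 → 9³ + 9³ + 8³ = 729 + 729 + 512 = 1970
1970 → 1³ + 9³ + 7³ + 0³ = 1 + 729 + 343 + 0 = 1073
1073 → 1³ + 0³ + 7³ + 3³ = 1 + 0 + 343 + 27 = 371
371 → 3³ + 7³ + 1³ = 27 + 343 + 1 = 371  — 371 already appeared earlier.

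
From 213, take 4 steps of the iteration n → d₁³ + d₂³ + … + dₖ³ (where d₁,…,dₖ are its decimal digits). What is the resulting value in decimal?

1458

213 → 2³ + 1³ + 3³ = 36
36 → 3³ + 6³ = 243
243 → 2³ + 4³ + 3³ = 99
99 → 9³ + 9³ = 1458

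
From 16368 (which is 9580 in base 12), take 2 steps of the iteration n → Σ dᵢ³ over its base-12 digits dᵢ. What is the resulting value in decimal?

16368 = (9,5,8,0)_12 → 9³ + 5³ + 8³ + 0³ = 1366
1366 = (9,5,10)_12 → 9³ + 5³ + 10³ = 1854

1854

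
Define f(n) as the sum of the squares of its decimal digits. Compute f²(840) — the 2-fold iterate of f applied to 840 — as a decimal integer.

840 → 8² + 4² + 0² = 64 + 16 + 0 = 80
80 → 8² + 0² = 64 + 0 = 64

64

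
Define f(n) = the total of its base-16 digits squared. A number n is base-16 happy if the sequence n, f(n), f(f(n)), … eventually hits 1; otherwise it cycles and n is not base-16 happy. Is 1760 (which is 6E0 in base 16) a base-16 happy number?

1760 = (6,14,0)_16 → 232
232 = (14,8)_16 → 260
260 = (1,0,4)_16 → 17
17 = (1,1)_16 → 2
2 = (2)_16 → 4
4 = (4)_16 → 16
16 = (1,0)_16 → 1  — reached 1.

base-16 happy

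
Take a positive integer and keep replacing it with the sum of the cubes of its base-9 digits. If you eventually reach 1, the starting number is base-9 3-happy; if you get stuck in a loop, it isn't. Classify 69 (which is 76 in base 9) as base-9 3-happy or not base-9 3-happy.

69 = (7,6)_9 → 7³ + 6³ = 343 + 216 = 559
559 = (6,8,1)_9 → 6³ + 8³ + 1³ = 216 + 512 + 1 = 729
729 = (1,0,0,0)_9 → 1³ + 0³ + 0³ + 0³ = 1 + 0 + 0 + 0 = 1  — reached 1.

base-9 3-happy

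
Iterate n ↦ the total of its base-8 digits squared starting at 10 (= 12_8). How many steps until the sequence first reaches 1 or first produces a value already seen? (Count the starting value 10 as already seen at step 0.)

3

10 = (1,2)_8 → 1² + 2² = 5
5 = (5)_8 → 5² = 25
25 = (3,1)_8 → 3² + 1² = 10  — 10 repeats.
That took 3 steps.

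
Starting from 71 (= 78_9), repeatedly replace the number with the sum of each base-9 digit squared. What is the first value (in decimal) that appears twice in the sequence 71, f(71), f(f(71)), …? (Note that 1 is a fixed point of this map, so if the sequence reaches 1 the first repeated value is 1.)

65

71 = (7,8)_9 → 7² + 8² = 113
113 = (1,3,5)_9 → 1² + 3² + 5² = 35
35 = (3,8)_9 → 3² + 8² = 73
73 = (8,1)_9 → 8² + 1² = 65
65 = (7,2)_9 → 7² + 2² = 53
53 = (5,8)_9 → 5² + 8² = 89
89 = (1,0,8)_9 → 1² + 0² + 8² = 65  — 65 already appeared earlier.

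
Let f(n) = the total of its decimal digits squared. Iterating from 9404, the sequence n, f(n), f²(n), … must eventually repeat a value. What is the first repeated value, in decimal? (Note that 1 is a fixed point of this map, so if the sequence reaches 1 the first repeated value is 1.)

9404 → 9² + 4² + 0² + 4² = 113
113 → 1² + 1² + 3² = 11
11 → 1² + 1² = 2
2 → 2² = 4
4 → 4² = 16
16 → 1² + 6² = 37
37 → 3² + 7² = 58
58 → 5² + 8² = 89
89 → 8² + 9² = 145
145 → 1² + 4² + 5² = 42
42 → 4² + 2² = 20
20 → 2² + 0² = 4  — 4 already appeared earlier.

4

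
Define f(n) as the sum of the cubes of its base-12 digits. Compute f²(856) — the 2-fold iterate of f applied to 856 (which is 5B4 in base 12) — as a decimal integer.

1728

856 = (5,11,4)_12 → 5³ + 11³ + 4³ = 125 + 1331 + 64 = 1520
1520 = (10,6,8)_12 → 10³ + 6³ + 8³ = 1000 + 216 + 512 = 1728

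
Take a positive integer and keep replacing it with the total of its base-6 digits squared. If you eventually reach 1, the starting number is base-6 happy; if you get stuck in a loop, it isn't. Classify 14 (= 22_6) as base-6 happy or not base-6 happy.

14 = (2,2)_6 → 2² + 2² = 8
8 = (1,2)_6 → 1² + 2² = 5
5 = (5)_6 → 5² = 25
25 = (4,1)_6 → 4² + 1² = 17
17 = (2,5)_6 → 2² + 5² = 29
29 = (4,5)_6 → 4² + 5² = 41
41 = (1,0,5)_6 → 1² + 0² + 5² = 26
26 = (4,2)_6 → 4² + 2² = 20
20 = (3,2)_6 → 3² + 2² = 13
13 = (2,1)_6 → 2² + 1² = 5  — 5 already seen; the sequence cycles without reaching 1.

not base-6 happy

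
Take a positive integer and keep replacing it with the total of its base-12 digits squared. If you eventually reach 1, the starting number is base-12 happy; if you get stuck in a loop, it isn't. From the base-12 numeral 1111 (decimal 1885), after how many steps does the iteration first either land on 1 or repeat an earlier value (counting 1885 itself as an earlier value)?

14

1885 = (1,1,1,1)_12 → 1² + 1² + 1² + 1² = 4
4 = (4)_12 → 4² = 16
16 = (1,4)_12 → 1² + 4² = 17
17 = (1,5)_12 → 1² + 5² = 26
26 = (2,2)_12 → 2² + 2² = 8
8 = (8)_12 → 8² = 64
64 = (5,4)_12 → 5² + 4² = 41
41 = (3,5)_12 → 3² + 5² = 34
34 = (2,10)_12 → 2² + 10² = 104
104 = (8,8)_12 → 8² + 8² = 128
128 = (10,8)_12 → 10² + 8² = 164
164 = (1,1,8)_12 → 1² + 1² + 8² = 66
66 = (5,6)_12 → 5² + 6² = 61
61 = (5,1)_12 → 5² + 1² = 26  — 26 repeats.
That took 14 steps.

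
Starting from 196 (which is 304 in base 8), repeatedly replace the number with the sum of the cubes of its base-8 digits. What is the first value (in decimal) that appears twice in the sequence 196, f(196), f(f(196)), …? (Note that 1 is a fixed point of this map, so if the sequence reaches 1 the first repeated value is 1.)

196 = (3,0,4)_8 → 3³ + 0³ + 4³ = 27 + 0 + 64 = 91
91 = (1,3,3)_8 → 1³ + 3³ + 3³ = 1 + 27 + 27 = 55
55 = (6,7)_8 → 6³ + 7³ = 216 + 343 = 559
559 = (1,0,5,7)_8 → 1³ + 0³ + 5³ + 7³ = 1 + 0 + 125 + 343 = 469
469 = (7,2,5)_8 → 7³ + 2³ + 5³ = 343 + 8 + 125 = 476
476 = (7,3,4)_8 → 7³ + 3³ + 4³ = 343 + 27 + 64 = 434
434 = (6,6,2)_8 → 6³ + 6³ + 2³ = 216 + 216 + 8 = 440
440 = (6,7,0)_8 → 6³ + 7³ + 0³ = 216 + 343 + 0 = 559  — 559 already appeared earlier.

559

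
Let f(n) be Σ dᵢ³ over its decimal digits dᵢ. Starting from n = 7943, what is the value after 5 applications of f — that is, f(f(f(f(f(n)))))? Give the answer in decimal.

7943 → 7³ + 9³ + 4³ + 3³ = 1163
1163 → 1³ + 1³ + 6³ + 3³ = 245
245 → 2³ + 4³ + 5³ = 197
197 → 1³ + 9³ + 7³ = 1073
1073 → 1³ + 0³ + 7³ + 3³ = 371

371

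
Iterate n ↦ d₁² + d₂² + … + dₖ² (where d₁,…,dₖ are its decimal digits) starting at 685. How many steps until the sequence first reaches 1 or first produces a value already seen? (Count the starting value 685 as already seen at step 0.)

15

685 → 6² + 8² + 5² = 125
125 → 1² + 2² + 5² = 30
30 → 3² + 0² = 9
9 → 9² = 81
81 → 8² + 1² = 65
65 → 6² + 5² = 61
61 → 6² + 1² = 37
37 → 3² + 7² = 58
58 → 5² + 8² = 89
89 → 8² + 9² = 145
145 → 1² + 4² + 5² = 42
42 → 4² + 2² = 20
20 → 2² + 0² = 4
4 → 4² = 16
16 → 1² + 6² = 37  — 37 repeats.
That took 15 steps.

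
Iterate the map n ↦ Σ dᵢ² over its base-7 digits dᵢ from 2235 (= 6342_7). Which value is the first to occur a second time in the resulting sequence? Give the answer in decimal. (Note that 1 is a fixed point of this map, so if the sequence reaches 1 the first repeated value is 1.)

2235 = (6,3,4,2)_7 → 6² + 3² + 4² + 2² = 36 + 9 + 16 + 4 = 65
65 = (1,2,2)_7 → 1² + 2² + 2² = 1 + 4 + 4 = 9
9 = (1,2)_7 → 1² + 2² = 1 + 4 = 5
5 = (5)_7 → 5² = 25
25 = (3,4)_7 → 3² + 4² = 9 + 16 = 25  — 25 already appeared earlier.

25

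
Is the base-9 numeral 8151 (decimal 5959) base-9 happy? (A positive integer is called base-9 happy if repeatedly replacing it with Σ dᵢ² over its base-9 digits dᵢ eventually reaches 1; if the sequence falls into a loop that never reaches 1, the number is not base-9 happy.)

5959 = (8,1,5,1)_9 → 8² + 1² + 5² + 1² = 91
91 = (1,1,1)_9 → 1² + 1² + 1² = 3
3 = (3)_9 → 3² = 9
9 = (1,0)_9 → 1² + 0² = 1  — reached 1.

base-9 happy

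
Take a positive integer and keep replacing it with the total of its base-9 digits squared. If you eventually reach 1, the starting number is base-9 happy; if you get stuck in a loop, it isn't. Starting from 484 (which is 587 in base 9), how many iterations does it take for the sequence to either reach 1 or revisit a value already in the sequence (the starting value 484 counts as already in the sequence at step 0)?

484 = (5,8,7)_9 → 5² + 8² + 7² = 25 + 64 + 49 = 138
138 = (1,6,3)_9 → 1² + 6² + 3² = 1 + 36 + 9 = 46
46 = (5,1)_9 → 5² + 1² = 25 + 1 = 26
26 = (2,8)_9 → 2² + 8² = 4 + 64 = 68
68 = (7,5)_9 → 7² + 5² = 49 + 25 = 74
74 = (8,2)_9 → 8² + 2² = 64 + 4 = 68  — 68 repeats.
That took 6 steps.

6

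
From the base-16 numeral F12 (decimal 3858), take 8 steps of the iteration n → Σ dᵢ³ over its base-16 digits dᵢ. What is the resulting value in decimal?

2736

3858 = (15,1,2)_16 → 15³ + 1³ + 2³ = 3384
3384 = (13,3,8)_16 → 13³ + 3³ + 8³ = 2736
2736 = (10,11,0)_16 → 10³ + 11³ + 0³ = 2331
2331 = (9,1,11)_16 → 9³ + 1³ + 11³ = 2061
2061 = (8,0,13)_16 → 8³ + 0³ + 13³ = 2709
2709 = (10,9,5)_16 → 10³ + 9³ + 5³ = 1854
1854 = (7,3,14)_16 → 7³ + 3³ + 14³ = 3114
3114 = (12,2,10)_16 → 12³ + 2³ + 10³ = 2736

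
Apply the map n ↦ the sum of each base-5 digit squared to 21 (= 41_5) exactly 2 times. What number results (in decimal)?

21 = (4,1)_5 → 4² + 1² = 17
17 = (3,2)_5 → 3² + 2² = 13

13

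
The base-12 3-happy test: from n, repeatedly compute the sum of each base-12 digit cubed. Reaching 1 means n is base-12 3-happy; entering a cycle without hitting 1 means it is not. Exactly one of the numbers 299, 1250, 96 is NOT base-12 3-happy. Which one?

299: 299 → 1339 → 1099 → 1029 → 1073 → 593 → 190 → 1028 → 856 → 1520 → 1728 → 1  — reaches 1 (base-12 3-happy)
1250: 1250 → 1032 → 351 → 160 → 66 → 341 → 197 → 190 → 1028 → 856 → 1520 → 1728 → 1  — reaches 1 (base-12 3-happy)
96: 96 → 512 → 755 → 1464 → 1008 → 343 → 415 → 1351 → 1136 → 1855 → 1344 → 793 → 342 → 288 → 8 → 512  — repeats 512 (not base-12 3-happy)

96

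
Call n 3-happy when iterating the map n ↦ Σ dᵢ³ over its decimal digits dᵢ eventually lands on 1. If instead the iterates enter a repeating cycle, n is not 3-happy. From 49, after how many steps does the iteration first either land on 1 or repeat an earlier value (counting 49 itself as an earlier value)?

49 → 4³ + 9³ = 64 + 729 = 793
793 → 7³ + 9³ + 3³ = 343 + 729 + 27 = 1099
1099 → 1³ + 0³ + 9³ + 9³ = 1 + 0 + 729 + 729 = 1459
1459 → 1³ + 4³ + 5³ + 9³ = 1 + 64 + 125 + 729 = 919
919 → 9³ + 1³ + 9³ = 729 + 1 + 729 = 1459  — 1459 repeats.
That took 5 steps.

5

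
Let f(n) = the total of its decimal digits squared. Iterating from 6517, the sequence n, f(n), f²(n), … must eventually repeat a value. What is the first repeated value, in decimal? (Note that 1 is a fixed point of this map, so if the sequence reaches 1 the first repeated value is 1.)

6517 → 6² + 5² + 1² + 7² = 36 + 25 + 1 + 49 = 111
111 → 1² + 1² + 1² = 1 + 1 + 1 = 3
3 → 3² = 9
9 → 9² = 81
81 → 8² + 1² = 64 + 1 = 65
65 → 6² + 5² = 36 + 25 = 61
61 → 6² + 1² = 36 + 1 = 37
37 → 3² + 7² = 9 + 49 = 58
58 → 5² + 8² = 25 + 64 = 89
89 → 8² + 9² = 64 + 81 = 145
145 → 1² + 4² + 5² = 1 + 16 + 25 = 42
42 → 4² + 2² = 16 + 4 = 20
20 → 2² + 0² = 4 + 0 = 4
4 → 4² = 16
16 → 1² + 6² = 1 + 36 = 37  — 37 already appeared earlier.

37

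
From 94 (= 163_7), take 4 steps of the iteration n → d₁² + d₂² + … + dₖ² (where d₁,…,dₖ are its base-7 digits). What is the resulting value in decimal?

94 = (1,6,3)_7 → 1² + 6² + 3² = 46
46 = (6,4)_7 → 6² + 4² = 52
52 = (1,0,3)_7 → 1² + 0² + 3² = 10
10 = (1,3)_7 → 1² + 3² = 10

10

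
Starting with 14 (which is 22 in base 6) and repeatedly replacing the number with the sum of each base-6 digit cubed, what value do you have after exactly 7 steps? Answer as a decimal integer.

14 = (2,2)_6 → 2³ + 2³ = 16
16 = (2,4)_6 → 2³ + 4³ = 72
72 = (2,0,0)_6 → 2³ + 0³ + 0³ = 8
8 = (1,2)_6 → 1³ + 2³ = 9
9 = (1,3)_6 → 1³ + 3³ = 28
28 = (4,4)_6 → 4³ + 4³ = 128
128 = (3,3,2)_6 → 3³ + 3³ + 2³ = 62

62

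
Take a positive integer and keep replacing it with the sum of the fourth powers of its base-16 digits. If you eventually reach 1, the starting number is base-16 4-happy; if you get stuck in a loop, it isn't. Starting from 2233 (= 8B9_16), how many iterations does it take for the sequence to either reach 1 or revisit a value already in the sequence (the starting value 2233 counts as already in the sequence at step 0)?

11

2233 = (8,11,9)_16 → 8⁴ + 11⁴ + 9⁴ = 4096 + 14641 + 6561 = 25298
25298 = (6,2,13,2)_16 → 6⁴ + 2⁴ + 13⁴ + 2⁴ = 1296 + 16 + 28561 + 16 = 29889
29889 = (7,4,12,1)_16 → 7⁴ + 4⁴ + 12⁴ + 1⁴ = 2401 + 256 + 20736 + 1 = 23394
23394 = (5,11,6,2)_16 → 5⁴ + 11⁴ + 6⁴ + 2⁴ = 625 + 14641 + 1296 + 16 = 16578
16578 = (4,0,12,2)_16 → 4⁴ + 0⁴ + 12⁴ + 2⁴ = 256 + 0 + 20736 + 16 = 21008
21008 = (5,2,1,0)_16 → 5⁴ + 2⁴ + 1⁴ + 0⁴ = 625 + 16 + 1 + 0 = 642
642 = (2,8,2)_16 → 2⁴ + 8⁴ + 2⁴ = 16 + 4096 + 16 = 4128
4128 = (1,0,2,0)_16 → 1⁴ + 0⁴ + 2⁴ + 0⁴ = 1 + 0 + 16 + 0 = 17
17 = (1,1)_16 → 1⁴ + 1⁴ = 1 + 1 = 2
2 = (2)_16 → 2⁴ = 16
16 = (1,0)_16 → 1⁴ + 0⁴ = 1 + 0 = 1  — reached 1.
That took 11 steps.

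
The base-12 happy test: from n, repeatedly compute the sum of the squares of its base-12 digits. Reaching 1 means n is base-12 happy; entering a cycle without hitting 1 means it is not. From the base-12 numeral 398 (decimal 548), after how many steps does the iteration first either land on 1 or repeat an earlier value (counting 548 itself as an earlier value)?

548 = (3,9,8)_12 → 3² + 9² + 8² = 9 + 81 + 64 = 154
154 = (1,0,10)_12 → 1² + 0² + 10² = 1 + 0 + 100 = 101
101 = (8,5)_12 → 8² + 5² = 64 + 25 = 89
89 = (7,5)_12 → 7² + 5² = 49 + 25 = 74
74 = (6,2)_12 → 6² + 2² = 36 + 4 = 40
40 = (3,4)_12 → 3² + 4² = 9 + 16 = 25
25 = (2,1)_12 → 2² + 1² = 4 + 1 = 5
5 = (5)_12 → 5² = 25  — 25 repeats.
That took 8 steps.

8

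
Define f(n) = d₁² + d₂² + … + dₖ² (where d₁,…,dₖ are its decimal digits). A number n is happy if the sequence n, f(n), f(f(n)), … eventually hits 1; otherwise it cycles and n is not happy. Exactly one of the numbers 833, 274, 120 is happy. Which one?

833: 833 → 82 → 68 → 100 → 1  — reaches 1 (happy)
274: 274 → 69 → 117 → 51 → 26 → 40 → 16 → 37 → 58 → 89 → 145 → 42 → 20 → 4 → 16  — repeats 16 (not happy)
120: 120 → 5 → 25 → 29 → 85 → 89 → 145 → 42 → 20 → 4 → 16 → 37 → 58 → 89  — repeats 89 (not happy)

833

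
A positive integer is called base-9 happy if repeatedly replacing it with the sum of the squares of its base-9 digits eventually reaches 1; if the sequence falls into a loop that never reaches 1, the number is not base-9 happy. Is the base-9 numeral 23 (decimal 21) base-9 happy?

21 = (2,3)_9 → 13
13 = (1,4)_9 → 17
17 = (1,8)_9 → 65
65 = (7,2)_9 → 53
53 = (5,8)_9 → 89
89 = (1,0,8)_9 → 65  — 65 already seen; the sequence cycles without reaching 1.

not base-9 happy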